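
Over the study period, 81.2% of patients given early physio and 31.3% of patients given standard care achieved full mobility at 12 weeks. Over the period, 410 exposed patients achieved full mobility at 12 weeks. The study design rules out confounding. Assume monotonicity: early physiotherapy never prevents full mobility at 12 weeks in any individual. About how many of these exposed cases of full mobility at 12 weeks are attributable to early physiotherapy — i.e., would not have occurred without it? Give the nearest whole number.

p₁ = 0.812, p₀ = 0.313.
PN = (p₁ − p₀)/p₁ = (0.812 − 0.313) / 0.812 ≈ 0.61453.
Attributable cases ≈ PN × (exposed cases) = 0.61453 × 410 ≈ 251.96.

about 252 cases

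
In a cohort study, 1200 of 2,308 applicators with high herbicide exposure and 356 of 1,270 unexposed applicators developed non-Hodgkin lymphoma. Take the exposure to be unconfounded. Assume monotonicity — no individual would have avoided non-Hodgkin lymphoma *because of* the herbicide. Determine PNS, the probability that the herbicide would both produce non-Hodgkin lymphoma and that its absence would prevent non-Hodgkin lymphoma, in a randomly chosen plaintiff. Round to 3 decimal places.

p₁ = P(outcome | exposed) = 1200/2308 = 0.51993
p₀ = P(outcome | unexposed) = 356/1270 = 0.28031
Under exogeneity and monotonicity, PNS = p₁ − p₀.
PNS = 0.51993 − 0.28031 = 0.23962

PNS ≈ 0.240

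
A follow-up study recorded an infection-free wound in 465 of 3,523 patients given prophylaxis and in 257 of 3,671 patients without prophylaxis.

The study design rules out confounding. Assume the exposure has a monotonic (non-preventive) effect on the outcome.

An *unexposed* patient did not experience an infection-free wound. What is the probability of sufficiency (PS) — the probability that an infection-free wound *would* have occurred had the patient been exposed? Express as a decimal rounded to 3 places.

PS ≈ 0.067

p₁ = P(outcome | exposed) = 465/3523 = 0.13199
p₀ = P(outcome | unexposed) = 257/3671 = 0.070008
Under exogeneity and monotonicity, PS = (p₁ − p₀) / (1 − p₀).
PS = (0.13199 − 0.070008) / (1 − 0.070008) = 0.061982 / 0.92999 ≈ 0.0666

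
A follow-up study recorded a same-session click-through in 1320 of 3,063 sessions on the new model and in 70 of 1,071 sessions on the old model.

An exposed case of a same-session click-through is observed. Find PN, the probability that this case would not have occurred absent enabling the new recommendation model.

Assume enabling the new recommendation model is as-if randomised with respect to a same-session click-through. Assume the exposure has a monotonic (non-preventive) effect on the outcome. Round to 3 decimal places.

PN ≈ 0.848

p₁ = P(outcome | exposed) = 1320/3063 = 0.43095
p₀ = P(outcome | unexposed) = 70/1071 = 0.065359
Under exogeneity and monotonicity, PN = (p₁ − p₀) / p₁.
PN = (0.43095 − 0.065359) / 0.43095 = 0.36559 / 0.43095 ≈ 0.8483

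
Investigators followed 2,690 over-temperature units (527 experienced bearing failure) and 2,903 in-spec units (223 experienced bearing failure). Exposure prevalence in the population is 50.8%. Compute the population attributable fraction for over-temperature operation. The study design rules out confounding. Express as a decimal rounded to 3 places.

PAF ≈ 0.441

p₁ = P(outcome | exposed) = 527/2690 = 0.19591
p₀ = P(outcome | unexposed) = 223/2903 = 0.076817
Overall risk P(Y=1) = π·p₁ + (1−π)·p₀ = 0.508×0.19591 + 0.492×0.076817 = 0.13732.
Under exogeneity, PAF = [P(Y=1) − p₀] / P(Y=1).
PAF = (0.13732 − 0.076817) / 0.13732 ≈ 0.4406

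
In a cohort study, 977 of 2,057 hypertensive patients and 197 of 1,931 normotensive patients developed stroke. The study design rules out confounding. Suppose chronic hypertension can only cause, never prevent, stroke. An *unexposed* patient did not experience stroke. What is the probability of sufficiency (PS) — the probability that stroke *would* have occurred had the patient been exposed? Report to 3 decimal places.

PS ≈ 0.415

p₁ = P(outcome | exposed) = 977/2057 = 0.47496
p₀ = P(outcome | unexposed) = 197/1931 = 0.10202
Under exogeneity and monotonicity, PS = (p₁ − p₀) / (1 − p₀).
PS = (0.47496 − 0.10202) / (1 − 0.10202) = 0.37294 / 0.89798 ≈ 0.4153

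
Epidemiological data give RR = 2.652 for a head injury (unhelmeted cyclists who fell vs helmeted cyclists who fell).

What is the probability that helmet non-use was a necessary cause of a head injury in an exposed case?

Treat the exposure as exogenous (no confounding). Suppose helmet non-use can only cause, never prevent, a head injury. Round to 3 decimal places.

PN ≈ 0.623

Under exogeneity and monotonicity, PN = (RR − 1) / RR = 1 − 1/RR.
PN = (2.652 − 1) / 2.652 = 1.652 / 2.652 ≈ 0.6229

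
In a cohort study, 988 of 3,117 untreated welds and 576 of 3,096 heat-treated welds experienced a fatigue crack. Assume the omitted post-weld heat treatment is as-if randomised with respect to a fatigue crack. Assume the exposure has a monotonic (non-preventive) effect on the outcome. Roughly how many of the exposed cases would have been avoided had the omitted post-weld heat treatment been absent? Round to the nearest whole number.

p₁ = P(outcome | exposed) = 988/3117 = 0.31697
p₀ = P(outcome | unexposed) = 576/3096 = 0.18605
PN = (p₁ − p₀)/p₁ = (0.31697 − 0.18605) / 0.31697 ≈ 0.41305.
Attributable cases ≈ PN × (exposed cases) = 0.41305 × 988 ≈ 408.09.

about 408 cases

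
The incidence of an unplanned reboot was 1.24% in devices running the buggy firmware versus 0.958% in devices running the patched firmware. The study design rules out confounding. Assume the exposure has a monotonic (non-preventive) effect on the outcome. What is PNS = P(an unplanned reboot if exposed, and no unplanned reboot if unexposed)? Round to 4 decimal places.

PNS ≈ 0.0028

p₁ = 0.0124, p₀ = 0.00958.
Under exogeneity and monotonicity, PNS = p₁ − p₀.
PNS = 0.0124 − 0.00958 = 0.00282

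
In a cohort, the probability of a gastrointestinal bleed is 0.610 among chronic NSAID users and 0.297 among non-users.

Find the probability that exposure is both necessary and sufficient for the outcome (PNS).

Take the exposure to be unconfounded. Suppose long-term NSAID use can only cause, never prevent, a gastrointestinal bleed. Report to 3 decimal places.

Let p₁ = 0.61, p₀ = 0.297.
Under exogeneity and monotonicity, PNS = p₁ − p₀.
PNS = 0.61 − 0.297 = 0.313

PNS ≈ 0.313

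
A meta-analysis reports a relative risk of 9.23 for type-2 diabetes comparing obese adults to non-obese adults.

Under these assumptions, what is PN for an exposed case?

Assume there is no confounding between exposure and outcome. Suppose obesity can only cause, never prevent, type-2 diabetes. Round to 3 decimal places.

PN ≈ 0.892

Under exogeneity and monotonicity, PN = (RR − 1) / RR = 1 − 1/RR.
PN = (9.23 − 1) / 9.23 = 8.23 / 9.23 ≈ 0.8917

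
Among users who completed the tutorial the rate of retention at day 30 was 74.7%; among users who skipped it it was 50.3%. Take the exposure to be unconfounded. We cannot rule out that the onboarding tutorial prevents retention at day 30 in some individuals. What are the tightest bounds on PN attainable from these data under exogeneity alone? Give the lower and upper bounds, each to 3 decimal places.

p₁ = 0.747, p₀ = 0.503.
Under exogeneity alone the bounds on PN are max{0,(p₁−p₀)/p₁} ≤ PN ≤ min{1,(1−p₀)/p₁}.
  lower = (p₁ − p₀)/p₁ = 0.244 / 0.747 ≈ 0.3266
  upper = min{1, (1 − p₀)/p₁} = 0.497 / 0.747 ≈ 0.6653

0.327 ≤ PN ≤ 0.665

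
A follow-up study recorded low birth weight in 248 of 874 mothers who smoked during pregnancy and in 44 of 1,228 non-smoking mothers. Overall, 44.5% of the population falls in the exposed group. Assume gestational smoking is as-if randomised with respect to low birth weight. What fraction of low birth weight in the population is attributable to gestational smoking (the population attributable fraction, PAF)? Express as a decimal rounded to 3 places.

p₁ = P(outcome | exposed) = 248/874 = 0.28375
p₀ = P(outcome | unexposed) = 44/1228 = 0.035831
Overall risk P(Y=1) = π·p₁ + (1−π)·p₀ = 0.445×0.28375 + 0.555×0.035831 = 0.14616.
Under exogeneity, PAF = [P(Y=1) − p₀] / P(Y=1).
PAF = (0.14616 − 0.035831) / 0.14616 ≈ 0.7548

PAF ≈ 0.755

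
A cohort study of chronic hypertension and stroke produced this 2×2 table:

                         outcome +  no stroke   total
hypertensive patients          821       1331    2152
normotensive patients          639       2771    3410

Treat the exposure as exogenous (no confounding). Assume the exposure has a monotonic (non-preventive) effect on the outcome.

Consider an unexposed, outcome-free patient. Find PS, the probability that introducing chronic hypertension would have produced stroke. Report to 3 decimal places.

p₁ = P(outcome | exposed) = 821/2152 = 0.38151
p₀ = P(outcome | unexposed) = 639/3410 = 0.18739
Under exogeneity and monotonicity, PS = (p₁ − p₀) / (1 − p₀).
PS = (0.38151 − 0.18739) / (1 − 0.18739) = 0.19412 / 0.81261 ≈ 0.2389

PS ≈ 0.239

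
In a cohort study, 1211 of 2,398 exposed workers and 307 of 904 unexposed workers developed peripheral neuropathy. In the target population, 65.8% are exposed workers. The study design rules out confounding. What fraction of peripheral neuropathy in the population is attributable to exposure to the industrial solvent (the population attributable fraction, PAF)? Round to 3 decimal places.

p₁ = P(outcome | exposed) = 1211/2398 = 0.505
p₀ = P(outcome | unexposed) = 307/904 = 0.3396
Overall risk P(Y=1) = π·p₁ + (1−π)·p₀ = 0.658×0.505 + 0.342×0.3396 = 0.44844.
Under exogeneity, PAF = [P(Y=1) − p₀] / P(Y=1).
PAF = (0.44844 − 0.3396) / 0.44844 ≈ 0.2427

PAF ≈ 0.243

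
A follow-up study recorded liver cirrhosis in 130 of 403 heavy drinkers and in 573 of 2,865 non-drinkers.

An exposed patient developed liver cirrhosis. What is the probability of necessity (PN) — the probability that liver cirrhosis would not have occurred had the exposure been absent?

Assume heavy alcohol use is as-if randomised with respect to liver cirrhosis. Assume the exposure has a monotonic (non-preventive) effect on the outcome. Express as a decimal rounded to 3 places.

PN ≈ 0.380

p₁ = P(outcome | exposed) = 130/403 = 0.32258
p₀ = P(outcome | unexposed) = 573/2865 = 0.2
Under exogeneity and monotonicity, PN = (p₁ − p₀) / p₁.
PN = (0.32258 − 0.2) / 0.32258 = 0.12258 / 0.32258 ≈ 0.3800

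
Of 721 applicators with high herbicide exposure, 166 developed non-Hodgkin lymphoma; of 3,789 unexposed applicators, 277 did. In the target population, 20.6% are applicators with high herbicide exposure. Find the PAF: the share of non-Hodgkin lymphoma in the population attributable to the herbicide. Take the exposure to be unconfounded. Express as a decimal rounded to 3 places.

PAF ≈ 0.307

p₁ = P(outcome | exposed) = 166/721 = 0.23024
p₀ = P(outcome | unexposed) = 277/3789 = 0.073106
Overall risk P(Y=1) = π·p₁ + (1−π)·p₀ = 0.206×0.23024 + 0.794×0.073106 = 0.10548.
Under exogeneity, PAF = [P(Y=1) − p₀] / P(Y=1).
PAF = (0.10548 − 0.073106) / 0.10548 ≈ 0.3069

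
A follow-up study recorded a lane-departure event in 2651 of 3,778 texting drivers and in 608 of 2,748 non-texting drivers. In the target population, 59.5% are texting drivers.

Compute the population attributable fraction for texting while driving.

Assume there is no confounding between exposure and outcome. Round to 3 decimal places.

PAF ≈ 0.564

p₁ = P(outcome | exposed) = 2651/3778 = 0.70169
p₀ = P(outcome | unexposed) = 608/2748 = 0.22125
Overall risk P(Y=1) = π·p₁ + (1−π)·p₀ = 0.595×0.70169 + 0.405×0.22125 = 0.50711.
Under exogeneity, PAF = [P(Y=1) − p₀] / P(Y=1).
PAF = (0.50711 − 0.22125) / 0.50711 ≈ 0.5637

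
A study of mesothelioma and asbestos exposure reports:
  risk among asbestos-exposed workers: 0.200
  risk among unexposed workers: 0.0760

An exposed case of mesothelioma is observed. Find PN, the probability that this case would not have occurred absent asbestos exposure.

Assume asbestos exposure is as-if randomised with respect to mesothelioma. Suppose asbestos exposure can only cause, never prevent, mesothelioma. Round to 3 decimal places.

PN ≈ 0.620

Let p₁ = 0.2, p₀ = 0.076.
Under exogeneity and monotonicity, PN = (p₁ − p₀) / p₁.
PN = (0.2 − 0.076) / 0.2 = 0.124 / 0.2 ≈ 0.6200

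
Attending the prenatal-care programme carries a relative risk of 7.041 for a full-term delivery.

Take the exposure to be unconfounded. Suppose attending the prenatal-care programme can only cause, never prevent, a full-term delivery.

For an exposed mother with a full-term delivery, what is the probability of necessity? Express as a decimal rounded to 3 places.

Under exogeneity and monotonicity, PN = (RR − 1) / RR = 1 − 1/RR.
PN = (7.041 − 1) / 7.041 = 6.041 / 7.041 ≈ 0.8580

PN ≈ 0.858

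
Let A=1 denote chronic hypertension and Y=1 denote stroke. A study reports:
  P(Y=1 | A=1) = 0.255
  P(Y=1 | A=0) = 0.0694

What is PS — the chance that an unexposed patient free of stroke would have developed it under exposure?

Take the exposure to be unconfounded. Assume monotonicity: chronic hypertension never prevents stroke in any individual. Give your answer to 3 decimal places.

Let p₁ = 0.255, p₀ = 0.0694.
Under exogeneity and monotonicity, PS = (p₁ − p₀) / (1 − p₀).
PS = (0.255 − 0.0694) / (1 − 0.0694) = 0.1856 / 0.9306 ≈ 0.1994

PS ≈ 0.199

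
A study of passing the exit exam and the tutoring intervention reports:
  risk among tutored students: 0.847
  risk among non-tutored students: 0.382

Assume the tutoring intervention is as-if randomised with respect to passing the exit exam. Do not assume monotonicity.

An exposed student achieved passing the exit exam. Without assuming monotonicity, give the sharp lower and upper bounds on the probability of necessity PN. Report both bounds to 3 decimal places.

0.549 ≤ PN ≤ 0.730

Let p₁ = 0.847, p₀ = 0.382.
Under exogeneity alone the bounds on PN are max{0,(p₁−p₀)/p₁} ≤ PN ≤ min{1,(1−p₀)/p₁}.
  lower = (p₁ − p₀)/p₁ = 0.465 / 0.847 ≈ 0.5490
  upper = min{1, (1 − p₀)/p₁} = 0.618 / 0.847 ≈ 0.7296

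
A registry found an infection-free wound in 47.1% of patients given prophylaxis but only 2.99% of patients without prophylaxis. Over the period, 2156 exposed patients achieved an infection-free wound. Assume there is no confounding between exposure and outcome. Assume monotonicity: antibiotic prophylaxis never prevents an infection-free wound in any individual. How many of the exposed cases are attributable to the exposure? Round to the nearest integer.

about 2019 cases

p₁ = 0.471, p₀ = 0.0299.
PN = (p₁ − p₀)/p₁ = (0.471 − 0.0299) / 0.471 ≈ 0.93652.
Attributable cases ≈ PN × (exposed cases) = 0.93652 × 2156 ≈ 2019.13.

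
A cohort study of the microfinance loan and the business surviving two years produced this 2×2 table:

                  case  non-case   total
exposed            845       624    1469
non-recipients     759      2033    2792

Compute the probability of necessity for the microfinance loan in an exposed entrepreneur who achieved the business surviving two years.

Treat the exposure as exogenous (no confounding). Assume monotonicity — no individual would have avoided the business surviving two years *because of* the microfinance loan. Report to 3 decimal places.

PN ≈ 0.527

p₁ = P(outcome | exposed) = 845/1469 = 0.57522
p₀ = P(outcome | unexposed) = 759/2792 = 0.27185
Under exogeneity and monotonicity, PN = (p₁ − p₀)/p₁.
PN = (0.57522 − 0.27185) / 0.57522 ≈ 0.5274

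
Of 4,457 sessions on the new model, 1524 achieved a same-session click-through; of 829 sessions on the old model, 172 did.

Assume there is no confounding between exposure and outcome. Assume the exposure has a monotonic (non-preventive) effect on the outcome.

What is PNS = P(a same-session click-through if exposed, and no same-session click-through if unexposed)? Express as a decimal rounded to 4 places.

PNS ≈ 0.1345

p₁ = P(outcome | exposed) = 1524/4457 = 0.34193
p₀ = P(outcome | unexposed) = 172/829 = 0.20748
Under exogeneity and monotonicity, PNS = p₁ − p₀.
PNS = 0.34193 − 0.20748 = 0.13446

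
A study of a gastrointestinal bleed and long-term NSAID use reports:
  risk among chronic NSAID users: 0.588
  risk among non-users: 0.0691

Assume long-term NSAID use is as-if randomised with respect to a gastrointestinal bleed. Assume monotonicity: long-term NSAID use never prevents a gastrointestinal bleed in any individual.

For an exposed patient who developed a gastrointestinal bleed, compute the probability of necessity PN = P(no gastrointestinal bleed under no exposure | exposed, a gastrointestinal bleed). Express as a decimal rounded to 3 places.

Let p₁ = 0.588, p₀ = 0.0691.
Under exogeneity and monotonicity, PN = (p₁ − p₀) / p₁.
PN = (0.588 − 0.0691) / 0.588 = 0.5189 / 0.588 ≈ 0.8825

PN ≈ 0.882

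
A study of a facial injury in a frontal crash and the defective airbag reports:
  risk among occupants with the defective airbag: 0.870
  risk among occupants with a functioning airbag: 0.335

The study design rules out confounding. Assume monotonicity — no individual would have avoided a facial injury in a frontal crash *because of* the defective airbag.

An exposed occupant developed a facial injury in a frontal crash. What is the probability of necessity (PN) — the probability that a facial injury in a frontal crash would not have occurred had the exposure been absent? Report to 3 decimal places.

Let p₁ = 0.87, p₀ = 0.335.
Under exogeneity and monotonicity, PN = (p₁ − p₀) / p₁.
PN = (0.87 − 0.335) / 0.87 = 0.535 / 0.87 ≈ 0.6149

PN ≈ 0.615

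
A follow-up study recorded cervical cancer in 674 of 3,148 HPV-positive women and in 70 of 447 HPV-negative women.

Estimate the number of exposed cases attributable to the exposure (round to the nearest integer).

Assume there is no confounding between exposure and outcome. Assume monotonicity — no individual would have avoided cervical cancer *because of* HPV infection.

p₁ = P(outcome | exposed) = 674/3148 = 0.2141
p₀ = P(outcome | unexposed) = 70/447 = 0.1566
PN = (p₁ − p₀)/p₁ = (0.2141 − 0.1566) / 0.2141 ≈ 0.26858.
Attributable cases ≈ PN × (exposed cases) = 0.26858 × 674 ≈ 181.02.

about 181 cases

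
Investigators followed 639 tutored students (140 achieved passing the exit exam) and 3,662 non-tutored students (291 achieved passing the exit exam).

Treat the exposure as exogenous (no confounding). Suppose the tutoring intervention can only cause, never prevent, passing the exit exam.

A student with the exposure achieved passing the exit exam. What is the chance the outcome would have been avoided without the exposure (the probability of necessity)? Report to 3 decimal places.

PN ≈ 0.637

p₁ = P(outcome | exposed) = 140/639 = 0.21909
p₀ = P(outcome | unexposed) = 291/3662 = 0.079465
Under exogeneity and monotonicity, PN = (p₁ − p₀) / p₁.
PN = (0.21909 − 0.079465) / 0.21909 = 0.13963 / 0.21909 ≈ 0.6373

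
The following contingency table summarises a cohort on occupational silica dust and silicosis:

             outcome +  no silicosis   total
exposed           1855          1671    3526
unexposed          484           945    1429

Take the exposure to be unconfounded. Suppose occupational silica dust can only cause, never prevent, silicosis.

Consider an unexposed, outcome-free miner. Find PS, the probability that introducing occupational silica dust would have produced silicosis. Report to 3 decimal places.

PS ≈ 0.283

p₁ = P(outcome | exposed) = 1855/3526 = 0.52609
p₀ = P(outcome | unexposed) = 484/1429 = 0.3387
Under exogeneity and monotonicity, PS = (p₁ − p₀) / (1 − p₀).
PS = (0.52609 − 0.3387) / (1 − 0.3387) = 0.18739 / 0.6613 ≈ 0.2834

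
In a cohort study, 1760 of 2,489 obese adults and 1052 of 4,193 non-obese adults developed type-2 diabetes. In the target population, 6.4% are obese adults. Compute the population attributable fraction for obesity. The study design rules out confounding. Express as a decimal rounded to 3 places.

PAF ≈ 0.104

p₁ = P(outcome | exposed) = 1760/2489 = 0.70711
p₀ = P(outcome | unexposed) = 1052/4193 = 0.25089
Overall risk P(Y=1) = π·p₁ + (1−π)·p₀ = 0.064×0.70711 + 0.936×0.25089 = 0.28009.
Under exogeneity, PAF = [P(Y=1) − p₀] / P(Y=1).
PAF = (0.28009 − 0.25089) / 0.28009 ≈ 0.1042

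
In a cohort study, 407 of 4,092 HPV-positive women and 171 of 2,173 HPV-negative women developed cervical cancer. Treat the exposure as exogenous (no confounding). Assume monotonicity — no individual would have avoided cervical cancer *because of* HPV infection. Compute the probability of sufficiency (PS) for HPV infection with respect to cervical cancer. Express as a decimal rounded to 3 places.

PS ≈ 0.023

p₁ = P(outcome | exposed) = 407/4092 = 0.099462
p₀ = P(outcome | unexposed) = 171/2173 = 0.078693
Under exogeneity and monotonicity, PS = (p₁ − p₀) / (1 − p₀).
PS = (0.099462 − 0.078693) / (1 − 0.078693) = 0.020769 / 0.92131 ≈ 0.0225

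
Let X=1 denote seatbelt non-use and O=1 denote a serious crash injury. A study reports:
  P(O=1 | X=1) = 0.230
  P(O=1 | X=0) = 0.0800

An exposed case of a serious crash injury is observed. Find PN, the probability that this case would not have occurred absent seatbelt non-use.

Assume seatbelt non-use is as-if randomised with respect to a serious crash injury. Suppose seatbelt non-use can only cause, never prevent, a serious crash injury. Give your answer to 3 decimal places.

Let p₁ = 0.23, p₀ = 0.08.
Under exogeneity and monotonicity, PN = (p₁ − p₀) / p₁.
PN = (0.23 − 0.08) / 0.23 = 0.15 / 0.23 ≈ 0.6522

PN ≈ 0.652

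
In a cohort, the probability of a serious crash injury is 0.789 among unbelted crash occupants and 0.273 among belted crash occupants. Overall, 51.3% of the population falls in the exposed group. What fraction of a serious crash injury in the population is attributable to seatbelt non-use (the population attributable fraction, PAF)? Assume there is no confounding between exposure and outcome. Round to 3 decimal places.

PAF ≈ 0.492

Let p₁ = 0.789, p₀ = 0.273.
Overall risk P(Y=1) = π·p₁ + (1−π)·p₀ = 0.513×0.789 + 0.487×0.273 = 0.53771.
Under exogeneity, PAF = [P(Y=1) − p₀] / P(Y=1).
PAF = (0.53771 − 0.273) / 0.53771 ≈ 0.4923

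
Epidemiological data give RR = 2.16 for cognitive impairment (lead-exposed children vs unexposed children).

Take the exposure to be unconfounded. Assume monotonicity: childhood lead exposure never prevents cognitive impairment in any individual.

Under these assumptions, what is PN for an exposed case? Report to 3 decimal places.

PN ≈ 0.537

Under exogeneity and monotonicity, PN = (RR − 1) / RR = 1 − 1/RR.
PN = (2.16 − 1) / 2.16 = 1.16 / 2.16 ≈ 0.5370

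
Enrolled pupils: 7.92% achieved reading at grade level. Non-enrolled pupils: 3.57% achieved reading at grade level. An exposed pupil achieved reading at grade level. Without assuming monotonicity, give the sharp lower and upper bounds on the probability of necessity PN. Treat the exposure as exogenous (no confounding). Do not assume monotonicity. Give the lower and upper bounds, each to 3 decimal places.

0.549 ≤ PN ≤ 1.000

p₁ = 0.0792, p₀ = 0.0357.
Under exogeneity alone the bounds on PN are max{0,(p₁−p₀)/p₁} ≤ PN ≤ min{1,(1−p₀)/p₁}.
  lower = (p₁ − p₀)/p₁ = 0.0435 / 0.0792 ≈ 0.5492
  upper = min{1, (1 − p₀)/p₁} = 0.9643 / 0.0792 ≈ 12.1755 → capped at 1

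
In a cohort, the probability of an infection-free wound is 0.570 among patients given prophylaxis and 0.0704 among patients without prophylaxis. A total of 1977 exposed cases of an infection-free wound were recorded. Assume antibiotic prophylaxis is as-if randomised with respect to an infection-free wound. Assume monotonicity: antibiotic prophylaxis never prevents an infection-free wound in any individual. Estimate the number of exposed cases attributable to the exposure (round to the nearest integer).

about 1733 cases

Let p₁ = 0.57, p₀ = 0.0704.
PN = (p₁ − p₀)/p₁ = (0.57 − 0.0704) / 0.57 ≈ 0.87649.
Attributable cases ≈ PN × (exposed cases) = 0.87649 × 1977 ≈ 1732.82.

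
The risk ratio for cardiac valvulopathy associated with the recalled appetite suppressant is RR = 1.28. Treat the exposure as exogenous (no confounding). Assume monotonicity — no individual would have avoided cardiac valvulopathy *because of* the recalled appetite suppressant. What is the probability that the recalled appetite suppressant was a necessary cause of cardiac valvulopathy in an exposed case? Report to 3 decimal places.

Under exogeneity and monotonicity, PN = (RR − 1) / RR = 1 − 1/RR.
PN = (1.28 − 1) / 1.28 = 0.28 / 1.28 ≈ 0.2188

PN ≈ 0.219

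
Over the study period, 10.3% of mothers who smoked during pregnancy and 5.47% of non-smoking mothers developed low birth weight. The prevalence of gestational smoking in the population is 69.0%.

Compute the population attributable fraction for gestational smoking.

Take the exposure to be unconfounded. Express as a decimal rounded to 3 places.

PAF ≈ 0.379

p₁ = 0.103, p₀ = 0.0547.
Overall risk P(Y=1) = π·p₁ + (1−π)·p₀ = 0.69×0.103 + 0.31×0.0547 = 0.088027.
Under exogeneity, PAF = [P(Y=1) − p₀] / P(Y=1).
PAF = (0.088027 − 0.0547) / 0.088027 ≈ 0.3786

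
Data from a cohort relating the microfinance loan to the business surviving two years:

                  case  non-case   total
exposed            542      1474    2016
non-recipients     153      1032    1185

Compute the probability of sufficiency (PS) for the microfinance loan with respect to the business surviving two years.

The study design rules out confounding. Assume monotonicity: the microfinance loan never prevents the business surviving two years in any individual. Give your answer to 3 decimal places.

PS ≈ 0.160

p₁ = P(outcome | exposed) = 542/2016 = 0.26885
p₀ = P(outcome | unexposed) = 153/1185 = 0.12911
Under exogeneity and monotonicity, PS = (p₁ − p₀) / (1 − p₀).
PS = (0.26885 − 0.12911) / (1 − 0.12911) = 0.13974 / 0.87089 ≈ 0.1605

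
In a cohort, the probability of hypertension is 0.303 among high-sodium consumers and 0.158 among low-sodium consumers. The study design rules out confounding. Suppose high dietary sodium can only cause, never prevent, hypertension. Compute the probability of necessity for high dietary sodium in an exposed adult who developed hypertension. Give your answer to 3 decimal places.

Let p₁ = 0.303, p₀ = 0.158.
Under exogeneity and monotonicity, PN = (p₁ − p₀) / p₁.
PN = (0.303 − 0.158) / 0.303 = 0.145 / 0.303 ≈ 0.4785

PN ≈ 0.479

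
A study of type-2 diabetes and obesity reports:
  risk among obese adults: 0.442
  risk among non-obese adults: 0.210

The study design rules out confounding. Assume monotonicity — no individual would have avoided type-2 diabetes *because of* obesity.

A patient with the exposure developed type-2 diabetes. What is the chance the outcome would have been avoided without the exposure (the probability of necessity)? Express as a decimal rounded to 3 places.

Let p₁ = 0.442, p₀ = 0.21.
Under exogeneity and monotonicity, PN = (p₁ − p₀) / p₁.
PN = (0.442 − 0.21) / 0.442 = 0.232 / 0.442 ≈ 0.5249

PN ≈ 0.525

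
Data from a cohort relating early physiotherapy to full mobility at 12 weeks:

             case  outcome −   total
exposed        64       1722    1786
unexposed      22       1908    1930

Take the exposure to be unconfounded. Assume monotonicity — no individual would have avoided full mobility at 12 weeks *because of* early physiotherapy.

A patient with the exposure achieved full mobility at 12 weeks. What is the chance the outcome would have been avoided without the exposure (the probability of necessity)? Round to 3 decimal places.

PN ≈ 0.682

p₁ = P(outcome | exposed) = 64/1786 = 0.035834
p₀ = P(outcome | unexposed) = 22/1930 = 0.011399
Under exogeneity and monotonicity, PN = (p₁ − p₀) / p₁.
PN = (0.035834 − 0.011399) / 0.035834 = 0.024435 / 0.035834 ≈ 0.6819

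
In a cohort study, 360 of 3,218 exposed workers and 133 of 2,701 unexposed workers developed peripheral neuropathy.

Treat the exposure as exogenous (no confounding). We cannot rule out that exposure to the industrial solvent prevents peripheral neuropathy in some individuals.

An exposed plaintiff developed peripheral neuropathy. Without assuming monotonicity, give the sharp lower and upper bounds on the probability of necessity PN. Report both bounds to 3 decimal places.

p₁ = P(outcome | exposed) = 360/3218 = 0.11187
p₀ = P(outcome | unexposed) = 133/2701 = 0.049241
Under exogeneity alone the bounds on PN are max{0,(p₁−p₀)/p₁} ≤ PN ≤ min{1,(1−p₀)/p₁}.
  lower = (p₁ − p₀)/p₁ = 0.06263 / 0.11187 ≈ 0.5598
  upper = min{1, (1 − p₀)/p₁} = 0.95076 / 0.11187 ≈ 8.4987 → capped at 1

0.560 ≤ PN ≤ 1.000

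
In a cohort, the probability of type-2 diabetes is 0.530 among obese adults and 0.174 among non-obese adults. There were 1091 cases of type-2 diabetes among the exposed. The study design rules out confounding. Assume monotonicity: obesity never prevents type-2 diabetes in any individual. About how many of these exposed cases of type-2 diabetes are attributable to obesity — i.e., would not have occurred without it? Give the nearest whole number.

Let p₁ = 0.53, p₀ = 0.174.
PN = (p₁ − p₀)/p₁ = (0.53 − 0.174) / 0.53 ≈ 0.67170.
Attributable cases ≈ PN × (exposed cases) = 0.67170 × 1091 ≈ 732.82.

about 733 cases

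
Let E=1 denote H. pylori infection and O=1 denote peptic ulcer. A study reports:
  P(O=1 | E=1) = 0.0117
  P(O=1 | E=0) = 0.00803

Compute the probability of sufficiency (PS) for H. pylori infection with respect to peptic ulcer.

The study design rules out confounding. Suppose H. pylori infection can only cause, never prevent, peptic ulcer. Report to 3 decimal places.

PS ≈ 0.004

Let p₁ = 0.0117, p₀ = 0.00803.
Under exogeneity and monotonicity, PS = (p₁ − p₀) / (1 − p₀).
PS = (0.0117 − 0.00803) / (1 − 0.00803) = 0.00367 / 0.99197 ≈ 0.0037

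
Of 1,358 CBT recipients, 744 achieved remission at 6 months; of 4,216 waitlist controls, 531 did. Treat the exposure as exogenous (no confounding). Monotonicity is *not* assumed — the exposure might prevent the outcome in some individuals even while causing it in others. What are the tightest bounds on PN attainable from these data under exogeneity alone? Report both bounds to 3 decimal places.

0.770 ≤ PN ≤ 1.000

p₁ = P(outcome | exposed) = 744/1358 = 0.54786
p₀ = P(outcome | unexposed) = 531/4216 = 0.12595
Under exogeneity alone the bounds on PN are max{0,(p₁−p₀)/p₁} ≤ PN ≤ min{1,(1−p₀)/p₁}.
  lower = (p₁ − p₀)/p₁ = 0.42192 / 0.54786 ≈ 0.7701
  upper = min{1, (1 − p₀)/p₁} = 0.87405 / 0.54786 ≈ 1.5954 → capped at 1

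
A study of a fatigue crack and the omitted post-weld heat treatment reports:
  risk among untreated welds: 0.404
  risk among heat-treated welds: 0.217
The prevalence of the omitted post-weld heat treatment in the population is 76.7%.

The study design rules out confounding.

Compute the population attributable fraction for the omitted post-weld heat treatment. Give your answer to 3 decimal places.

Let p₁ = 0.404, p₀ = 0.217.
Overall risk P(Y=1) = π·p₁ + (1−π)·p₀ = 0.767×0.404 + 0.233×0.217 = 0.36043.
Under exogeneity, PAF = [P(Y=1) − p₀] / P(Y=1).
PAF = (0.36043 − 0.217) / 0.36043 ≈ 0.3979

PAF ≈ 0.398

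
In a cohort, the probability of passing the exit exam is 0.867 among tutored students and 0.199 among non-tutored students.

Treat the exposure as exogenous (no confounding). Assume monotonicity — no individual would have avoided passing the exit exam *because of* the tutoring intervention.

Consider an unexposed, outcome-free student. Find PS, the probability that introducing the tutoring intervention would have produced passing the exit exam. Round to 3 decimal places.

PS ≈ 0.834

Let p₁ = 0.867, p₀ = 0.199.
Under exogeneity and monotonicity, PS = (p₁ − p₀) / (1 − p₀).
PS = (0.867 − 0.199) / (1 − 0.199) = 0.668 / 0.801 ≈ 0.8340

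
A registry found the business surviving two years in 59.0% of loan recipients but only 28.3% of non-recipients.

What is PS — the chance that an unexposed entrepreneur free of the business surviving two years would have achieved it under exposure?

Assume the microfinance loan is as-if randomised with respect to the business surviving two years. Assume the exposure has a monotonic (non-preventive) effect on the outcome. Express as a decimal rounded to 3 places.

p₁ = 0.59, p₀ = 0.283.
Under exogeneity and monotonicity, PS = (p₁ − p₀) / (1 − p₀).
PS = (0.59 − 0.283) / (1 − 0.283) = 0.307 / 0.717 ≈ 0.4282

PS ≈ 0.428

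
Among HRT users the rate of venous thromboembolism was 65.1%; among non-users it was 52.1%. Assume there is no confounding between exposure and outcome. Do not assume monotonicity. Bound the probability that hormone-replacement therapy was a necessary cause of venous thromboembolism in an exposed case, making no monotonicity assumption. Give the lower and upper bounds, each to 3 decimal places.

0.200 ≤ PN ≤ 0.736

p₁ = 0.651, p₀ = 0.521.
Under exogeneity alone the bounds on PN are max{0,(p₁−p₀)/p₁} ≤ PN ≤ min{1,(1−p₀)/p₁}.
  lower = (p₁ − p₀)/p₁ = 0.13 / 0.651 ≈ 0.1997
  upper = min{1, (1 − p₀)/p₁} = 0.479 / 0.651 ≈ 0.7358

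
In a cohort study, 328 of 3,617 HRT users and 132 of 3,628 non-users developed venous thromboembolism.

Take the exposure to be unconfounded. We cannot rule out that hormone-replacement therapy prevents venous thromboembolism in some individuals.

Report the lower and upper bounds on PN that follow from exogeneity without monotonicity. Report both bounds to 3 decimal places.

0.599 ≤ PN ≤ 1.000

p₁ = P(outcome | exposed) = 328/3617 = 0.090683
p₀ = P(outcome | unexposed) = 132/3628 = 0.036384
Under exogeneity alone the bounds on PN are max{0,(p₁−p₀)/p₁} ≤ PN ≤ min{1,(1−p₀)/p₁}.
  lower = (p₁ − p₀)/p₁ = 0.054299 / 0.090683 ≈ 0.5988
  upper = min{1, (1 − p₀)/p₁} = 0.96362 / 0.090683 ≈ 10.6262 → capped at 1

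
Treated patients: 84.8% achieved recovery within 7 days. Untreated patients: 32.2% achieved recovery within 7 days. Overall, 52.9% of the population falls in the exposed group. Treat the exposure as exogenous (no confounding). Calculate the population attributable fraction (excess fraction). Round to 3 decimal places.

PAF ≈ 0.464

p₁ = 0.848, p₀ = 0.322.
Overall risk P(Y=1) = π·p₁ + (1−π)·p₀ = 0.529×0.848 + 0.471×0.322 = 0.60025.
Under exogeneity, PAF = [P(Y=1) − p₀] / P(Y=1).
PAF = (0.60025 − 0.322) / 0.60025 ≈ 0.4636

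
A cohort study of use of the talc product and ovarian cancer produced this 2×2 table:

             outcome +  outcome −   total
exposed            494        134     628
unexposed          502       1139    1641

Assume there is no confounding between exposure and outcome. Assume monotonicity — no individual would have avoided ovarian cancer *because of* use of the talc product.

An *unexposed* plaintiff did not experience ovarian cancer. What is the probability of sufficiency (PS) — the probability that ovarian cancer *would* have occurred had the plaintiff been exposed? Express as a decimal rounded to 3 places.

p₁ = P(outcome | exposed) = 494/628 = 0.78662
p₀ = P(outcome | unexposed) = 502/1641 = 0.30591
Under exogeneity and monotonicity, PS = (p₁ − p₀) / (1 − p₀).
PS = (0.78662 − 0.30591) / (1 − 0.30591) = 0.48071 / 0.69409 ≈ 0.6926

PS ≈ 0.693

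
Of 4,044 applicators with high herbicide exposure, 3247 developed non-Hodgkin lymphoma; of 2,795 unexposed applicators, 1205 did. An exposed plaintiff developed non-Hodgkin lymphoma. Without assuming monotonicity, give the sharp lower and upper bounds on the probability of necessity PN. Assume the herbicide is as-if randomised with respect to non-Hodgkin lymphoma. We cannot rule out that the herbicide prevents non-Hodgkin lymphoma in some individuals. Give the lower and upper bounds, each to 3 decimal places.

p₁ = P(outcome | exposed) = 3247/4044 = 0.80292
p₀ = P(outcome | unexposed) = 1205/2795 = 0.43113
Under exogeneity alone the bounds on PN are max{0,(p₁−p₀)/p₁} ≤ PN ≤ min{1,(1−p₀)/p₁}.
  lower = (p₁ − p₀)/p₁ = 0.37179 / 0.80292 ≈ 0.4630
  upper = min{1, (1 − p₀)/p₁} = 0.56887 / 0.80292 ≈ 0.7085

0.463 ≤ PN ≤ 0.709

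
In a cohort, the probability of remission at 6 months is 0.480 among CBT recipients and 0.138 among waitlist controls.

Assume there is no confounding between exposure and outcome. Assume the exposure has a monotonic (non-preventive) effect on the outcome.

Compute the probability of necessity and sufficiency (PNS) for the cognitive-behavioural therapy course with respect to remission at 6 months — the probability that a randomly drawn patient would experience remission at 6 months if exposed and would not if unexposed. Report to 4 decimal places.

PNS ≈ 0.3420

Let p₁ = 0.48, p₀ = 0.138.
Under exogeneity and monotonicity, PNS = p₁ − p₀.
PNS = 0.48 − 0.138 = 0.342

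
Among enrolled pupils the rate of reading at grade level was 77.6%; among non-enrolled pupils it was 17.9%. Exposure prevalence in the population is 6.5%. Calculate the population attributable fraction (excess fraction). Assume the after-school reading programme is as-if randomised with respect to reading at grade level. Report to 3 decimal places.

p₁ = 0.776, p₀ = 0.179.
Overall risk P(Y=1) = π·p₁ + (1−π)·p₀ = 0.065×0.776 + 0.935×0.179 = 0.21781.
Under exogeneity, PAF = [P(Y=1) − p₀] / P(Y=1).
PAF = (0.21781 − 0.179) / 0.21781 ≈ 0.1782

PAF ≈ 0.178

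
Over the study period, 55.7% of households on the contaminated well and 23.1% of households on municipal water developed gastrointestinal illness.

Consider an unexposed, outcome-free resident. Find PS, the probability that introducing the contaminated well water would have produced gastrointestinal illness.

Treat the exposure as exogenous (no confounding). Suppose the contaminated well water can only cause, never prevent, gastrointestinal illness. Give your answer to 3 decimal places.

PS ≈ 0.424

p₁ = 0.557, p₀ = 0.231.
Under exogeneity and monotonicity, PS = (p₁ − p₀) / (1 − p₀).
PS = (0.557 − 0.231) / (1 − 0.231) = 0.326 / 0.769 ≈ 0.4239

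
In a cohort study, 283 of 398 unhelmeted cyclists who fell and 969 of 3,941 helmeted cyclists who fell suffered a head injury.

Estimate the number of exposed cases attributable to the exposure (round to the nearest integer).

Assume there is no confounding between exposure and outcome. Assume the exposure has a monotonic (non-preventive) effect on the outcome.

about 185 cases

p₁ = P(outcome | exposed) = 283/398 = 0.71106
p₀ = P(outcome | unexposed) = 969/3941 = 0.24588
PN = (p₁ − p₀)/p₁ = (0.71106 − 0.24588) / 0.71106 ≈ 0.65421.
Attributable cases ≈ PN × (exposed cases) = 0.65421 × 283 ≈ 185.14.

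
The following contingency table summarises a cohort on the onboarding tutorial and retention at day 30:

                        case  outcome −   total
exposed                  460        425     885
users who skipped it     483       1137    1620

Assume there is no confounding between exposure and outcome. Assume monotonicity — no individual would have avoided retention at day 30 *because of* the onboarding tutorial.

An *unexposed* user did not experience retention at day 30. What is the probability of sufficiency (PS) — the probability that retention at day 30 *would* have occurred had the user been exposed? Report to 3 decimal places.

p₁ = P(outcome | exposed) = 460/885 = 0.51977
p₀ = P(outcome | unexposed) = 483/1620 = 0.29815
Under exogeneity and monotonicity, PS = (p₁ − p₀)/(1 − p₀).
PS = (0.51977 − 0.29815) / 0.70185 ≈ 0.3158

PS ≈ 0.316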